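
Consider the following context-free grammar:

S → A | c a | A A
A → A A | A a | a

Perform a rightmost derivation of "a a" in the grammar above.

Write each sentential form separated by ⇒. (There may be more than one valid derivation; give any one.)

S ⇒ A ⇒ A a ⇒ a a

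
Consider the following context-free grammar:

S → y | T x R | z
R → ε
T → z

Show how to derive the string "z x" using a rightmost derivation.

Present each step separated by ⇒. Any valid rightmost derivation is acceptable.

S ⇒ T x R ⇒ T x ⇒ z x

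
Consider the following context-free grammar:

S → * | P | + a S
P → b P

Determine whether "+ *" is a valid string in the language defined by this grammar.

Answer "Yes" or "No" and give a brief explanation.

No - no valid derivation exists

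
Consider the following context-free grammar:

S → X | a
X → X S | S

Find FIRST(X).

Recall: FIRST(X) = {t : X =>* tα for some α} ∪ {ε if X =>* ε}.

We compute FIRST(X) using the standard algorithm.
FIRST(S) = {a}
FIRST(X) = {a}
Therefore, FIRST(X) = {a}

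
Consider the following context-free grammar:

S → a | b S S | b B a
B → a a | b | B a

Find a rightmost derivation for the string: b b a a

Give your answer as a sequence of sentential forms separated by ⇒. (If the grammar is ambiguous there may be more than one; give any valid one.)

S ⇒ b B a ⇒ b B a a ⇒ b b a a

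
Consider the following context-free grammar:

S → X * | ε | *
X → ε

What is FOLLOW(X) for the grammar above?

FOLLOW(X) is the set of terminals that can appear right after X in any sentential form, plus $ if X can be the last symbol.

We compute FOLLOW(X) using the standard algorithm.
FOLLOW(S) starts with {$}.
FIRST(S) = {*, ε}
FIRST(X) = {ε}
FOLLOW(S) = {$}
FOLLOW(X) = {*}
Therefore, FOLLOW(X) = {*}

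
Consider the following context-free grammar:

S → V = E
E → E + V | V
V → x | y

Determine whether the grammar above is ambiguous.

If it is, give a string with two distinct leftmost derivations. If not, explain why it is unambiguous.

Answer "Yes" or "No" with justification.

No - the grammar is unambiguous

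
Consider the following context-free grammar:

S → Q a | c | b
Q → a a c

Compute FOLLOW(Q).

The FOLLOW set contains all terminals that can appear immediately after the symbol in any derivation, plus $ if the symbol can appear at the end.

We compute FOLLOW(Q) using the standard algorithm.
FOLLOW(S) starts with {$}.
FIRST(Q) = {a}
FIRST(S) = {a, b, c}
FOLLOW(Q) = {a}
FOLLOW(S) = {$}
Therefore, FOLLOW(Q) = {a}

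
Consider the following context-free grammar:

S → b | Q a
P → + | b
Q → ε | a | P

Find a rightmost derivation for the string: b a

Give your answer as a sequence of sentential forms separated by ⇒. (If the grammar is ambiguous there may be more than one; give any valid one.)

S ⇒ Q a ⇒ P a ⇒ b a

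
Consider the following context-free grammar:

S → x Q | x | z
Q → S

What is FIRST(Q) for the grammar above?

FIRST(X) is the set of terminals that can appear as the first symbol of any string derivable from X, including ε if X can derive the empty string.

We compute FIRST(Q) using the standard algorithm.
FIRST(Q) = {x, z}
FIRST(S) = {x, z}
Therefore, FIRST(Q) = {x, z}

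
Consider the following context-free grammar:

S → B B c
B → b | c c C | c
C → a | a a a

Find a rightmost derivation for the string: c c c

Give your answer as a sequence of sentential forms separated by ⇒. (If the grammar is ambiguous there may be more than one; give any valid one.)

S ⇒ B B c ⇒ B c c ⇒ c c c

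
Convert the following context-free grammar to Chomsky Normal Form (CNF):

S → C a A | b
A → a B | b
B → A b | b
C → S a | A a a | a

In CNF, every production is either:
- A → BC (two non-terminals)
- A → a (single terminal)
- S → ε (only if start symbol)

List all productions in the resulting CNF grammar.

TA → a; S → b; A → b; TB → b; B → b; C → a; S → C X0; X0 → TA A; A → TA B; B → A TB; C → S TA; C → A X1; X1 → TA TA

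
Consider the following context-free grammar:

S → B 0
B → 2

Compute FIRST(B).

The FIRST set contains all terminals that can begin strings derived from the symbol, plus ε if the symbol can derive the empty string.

We compute FIRST(B) using the standard algorithm.
FIRST(B) = {2}
FIRST(S) = {2}
Therefore, FIRST(B) = {2}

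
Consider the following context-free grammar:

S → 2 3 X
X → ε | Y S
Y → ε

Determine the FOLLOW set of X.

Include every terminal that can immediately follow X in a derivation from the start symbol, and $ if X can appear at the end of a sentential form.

We compute FOLLOW(X) using the standard algorithm.
FOLLOW(S) starts with {$}.
FIRST(S) = {2}
FIRST(X) = {2, ε}
FIRST(Y) = {ε}
FOLLOW(S) = {$}
FOLLOW(X) = {$}
FOLLOW(Y) = {2}
Therefore, FOLLOW(X) = {$}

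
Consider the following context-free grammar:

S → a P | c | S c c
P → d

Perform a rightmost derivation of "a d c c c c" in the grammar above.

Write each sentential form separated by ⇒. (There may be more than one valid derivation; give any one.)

S ⇒ S c c ⇒ S c c c c ⇒ a P c c c c ⇒ a d c c c c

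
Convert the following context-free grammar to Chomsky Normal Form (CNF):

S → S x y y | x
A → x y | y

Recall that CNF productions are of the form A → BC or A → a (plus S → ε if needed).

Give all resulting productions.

TX → x; TY → y; S → x; A → y; S → S X0; X0 → TX X1; X1 → TY TY; A → TX TY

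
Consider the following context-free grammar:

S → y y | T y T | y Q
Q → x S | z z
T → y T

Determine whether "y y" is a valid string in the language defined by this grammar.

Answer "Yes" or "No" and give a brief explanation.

Yes - a valid derivation exists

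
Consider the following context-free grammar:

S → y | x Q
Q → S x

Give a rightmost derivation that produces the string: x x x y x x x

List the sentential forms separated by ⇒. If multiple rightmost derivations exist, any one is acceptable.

S ⇒ x Q ⇒ x S x ⇒ x x Q x ⇒ x x S x x ⇒ x x x Q x x ⇒ x x x S x x x ⇒ x x x y x x x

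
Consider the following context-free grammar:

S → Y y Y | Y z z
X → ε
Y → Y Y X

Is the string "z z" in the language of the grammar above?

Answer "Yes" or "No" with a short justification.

No - no valid derivation exists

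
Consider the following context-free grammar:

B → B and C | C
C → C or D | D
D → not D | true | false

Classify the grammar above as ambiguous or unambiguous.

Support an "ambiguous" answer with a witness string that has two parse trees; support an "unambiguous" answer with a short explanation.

Unambiguous - every string in the language has a unique parse tree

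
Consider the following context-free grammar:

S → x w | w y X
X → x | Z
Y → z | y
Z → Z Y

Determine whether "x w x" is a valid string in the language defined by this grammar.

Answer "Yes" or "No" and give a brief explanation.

No - no valid derivation exists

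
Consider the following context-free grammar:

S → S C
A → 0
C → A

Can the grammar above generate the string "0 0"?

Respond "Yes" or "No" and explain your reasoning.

No - no valid derivation exists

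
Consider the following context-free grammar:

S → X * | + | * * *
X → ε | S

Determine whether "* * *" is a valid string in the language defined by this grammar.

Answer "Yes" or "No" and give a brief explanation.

Yes - a valid derivation exists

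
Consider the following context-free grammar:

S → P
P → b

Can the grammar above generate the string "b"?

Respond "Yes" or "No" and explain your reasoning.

Yes - a valid derivation exists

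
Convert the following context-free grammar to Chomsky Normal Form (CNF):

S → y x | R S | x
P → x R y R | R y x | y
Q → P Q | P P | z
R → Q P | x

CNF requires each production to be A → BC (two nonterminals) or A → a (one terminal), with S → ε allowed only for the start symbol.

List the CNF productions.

TY → y; TX → x; S → x; P → y; Q → z; R → x; S → TY TX; S → R S; P → TX X0; X0 → R X1; X1 → TY R; P → R X2; X2 → TY TX; Q → P Q; Q → P P; R → Q P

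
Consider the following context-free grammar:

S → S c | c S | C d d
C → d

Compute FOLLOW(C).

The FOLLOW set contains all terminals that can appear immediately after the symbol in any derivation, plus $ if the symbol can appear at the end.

We compute FOLLOW(C) using the standard algorithm.
FOLLOW(S) starts with {$}.
FIRST(C) = {d}
FIRST(S) = {c, d}
FOLLOW(C) = {d}
FOLLOW(S) = {$, c}
Therefore, FOLLOW(C) = {d}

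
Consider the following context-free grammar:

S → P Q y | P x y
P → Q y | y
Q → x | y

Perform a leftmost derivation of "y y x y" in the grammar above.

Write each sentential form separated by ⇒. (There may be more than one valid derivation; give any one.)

S ⇒ P x y ⇒ Q y x y ⇒ y y x y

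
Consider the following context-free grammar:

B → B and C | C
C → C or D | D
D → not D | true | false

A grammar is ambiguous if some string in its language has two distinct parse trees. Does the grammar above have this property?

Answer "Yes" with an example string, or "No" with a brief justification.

No - the grammar is unambiguous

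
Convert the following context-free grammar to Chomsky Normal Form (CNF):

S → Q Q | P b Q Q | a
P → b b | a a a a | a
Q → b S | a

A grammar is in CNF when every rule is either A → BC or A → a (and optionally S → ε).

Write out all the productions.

TB → b; S → a; TA → a; P → a; Q → a; S → Q Q; S → P X0; X0 → TB X1; X1 → Q Q; P → TB TB; P → TA X2; X2 → TA X3; X3 → TA TA; Q → TB S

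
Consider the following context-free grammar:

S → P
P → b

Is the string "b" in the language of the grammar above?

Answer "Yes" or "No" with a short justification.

Yes - a valid derivation exists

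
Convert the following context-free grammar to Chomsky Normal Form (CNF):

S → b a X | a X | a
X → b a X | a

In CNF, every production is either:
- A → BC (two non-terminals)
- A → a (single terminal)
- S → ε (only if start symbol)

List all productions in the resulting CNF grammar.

TB → b; TA → a; S → a; X → a; S → TB X0; X0 → TA X; S → TA X; X → TB X1; X1 → TA X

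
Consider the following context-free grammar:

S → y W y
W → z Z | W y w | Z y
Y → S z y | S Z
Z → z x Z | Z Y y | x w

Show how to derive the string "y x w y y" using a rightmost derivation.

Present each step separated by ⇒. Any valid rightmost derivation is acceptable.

S ⇒ y W y ⇒ y Z y y ⇒ y x w y y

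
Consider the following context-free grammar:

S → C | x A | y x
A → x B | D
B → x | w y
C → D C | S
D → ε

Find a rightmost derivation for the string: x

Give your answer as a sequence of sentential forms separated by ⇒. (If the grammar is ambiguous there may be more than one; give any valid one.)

S ⇒ x A ⇒ x D ⇒ x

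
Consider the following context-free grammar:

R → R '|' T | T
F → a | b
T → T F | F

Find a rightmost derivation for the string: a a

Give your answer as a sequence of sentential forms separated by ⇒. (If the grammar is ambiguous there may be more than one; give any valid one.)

R ⇒ T ⇒ T F ⇒ T a ⇒ F a ⇒ a a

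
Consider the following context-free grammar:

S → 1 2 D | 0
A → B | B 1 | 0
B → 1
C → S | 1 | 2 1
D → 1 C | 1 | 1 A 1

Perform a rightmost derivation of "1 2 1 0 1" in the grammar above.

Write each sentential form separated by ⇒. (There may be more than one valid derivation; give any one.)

S ⇒ 1 2 D ⇒ 1 2 1 A 1 ⇒ 1 2 1 0 1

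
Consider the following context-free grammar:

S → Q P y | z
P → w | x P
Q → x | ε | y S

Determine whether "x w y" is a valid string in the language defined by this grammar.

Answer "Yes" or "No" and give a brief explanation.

Yes - a valid derivation exists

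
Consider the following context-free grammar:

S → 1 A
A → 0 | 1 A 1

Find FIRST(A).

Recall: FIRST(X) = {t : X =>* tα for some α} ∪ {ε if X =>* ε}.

We compute FIRST(A) using the standard algorithm.
FIRST(A) = {0, 1}
FIRST(S) = {1}
Therefore, FIRST(A) = {0, 1}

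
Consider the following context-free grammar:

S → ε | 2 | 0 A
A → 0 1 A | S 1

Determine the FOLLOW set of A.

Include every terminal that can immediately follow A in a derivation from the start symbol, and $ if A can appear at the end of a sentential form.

We compute FOLLOW(A) using the standard algorithm.
FOLLOW(S) starts with {$}.
FIRST(A) = {0, 1, 2}
FIRST(S) = {0, 2, ε}
FOLLOW(A) = {$, 1}
FOLLOW(S) = {$, 1}
Therefore, FOLLOW(A) = {$, 1}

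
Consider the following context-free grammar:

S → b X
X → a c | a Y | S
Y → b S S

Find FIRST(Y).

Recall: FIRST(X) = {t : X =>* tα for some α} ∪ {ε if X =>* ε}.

We compute FIRST(Y) using the standard algorithm.
FIRST(S) = {b}
FIRST(X) = {a, b}
FIRST(Y) = {b}
Therefore, FIRST(Y) = {b}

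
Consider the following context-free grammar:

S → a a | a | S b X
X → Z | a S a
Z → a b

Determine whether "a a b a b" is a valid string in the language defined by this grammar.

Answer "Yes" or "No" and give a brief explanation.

Yes - a valid derivation exists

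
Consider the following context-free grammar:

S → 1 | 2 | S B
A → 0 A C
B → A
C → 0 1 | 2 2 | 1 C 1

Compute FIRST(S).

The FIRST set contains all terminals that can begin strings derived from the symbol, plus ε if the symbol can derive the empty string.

We compute FIRST(S) using the standard algorithm.
FIRST(A) = {0}
FIRST(B) = {0}
FIRST(C) = {0, 1, 2}
FIRST(S) = {1, 2}
Therefore, FIRST(S) = {1, 2}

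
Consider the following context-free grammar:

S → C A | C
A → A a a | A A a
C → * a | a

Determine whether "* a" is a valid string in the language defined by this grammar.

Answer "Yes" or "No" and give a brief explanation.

Yes - a valid derivation exists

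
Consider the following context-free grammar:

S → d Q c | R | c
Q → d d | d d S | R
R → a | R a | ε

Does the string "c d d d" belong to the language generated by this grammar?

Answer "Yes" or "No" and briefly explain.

No - no valid derivation exists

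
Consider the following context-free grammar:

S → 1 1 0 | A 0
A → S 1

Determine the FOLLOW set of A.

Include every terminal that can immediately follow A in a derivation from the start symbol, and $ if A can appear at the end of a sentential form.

We compute FOLLOW(A) using the standard algorithm.
FOLLOW(S) starts with {$}.
FIRST(A) = {1}
FIRST(S) = {1}
FOLLOW(A) = {0}
FOLLOW(S) = {$, 1}
Therefore, FOLLOW(A) = {0}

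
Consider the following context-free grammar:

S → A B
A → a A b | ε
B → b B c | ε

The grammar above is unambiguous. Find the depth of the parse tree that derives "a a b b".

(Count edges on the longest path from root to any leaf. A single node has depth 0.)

4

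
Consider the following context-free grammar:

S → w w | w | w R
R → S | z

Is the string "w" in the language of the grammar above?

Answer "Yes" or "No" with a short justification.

Yes - a valid derivation exists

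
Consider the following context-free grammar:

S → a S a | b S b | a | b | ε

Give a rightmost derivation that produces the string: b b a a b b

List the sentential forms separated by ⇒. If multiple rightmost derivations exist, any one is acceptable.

S ⇒ b S b ⇒ b b S b b ⇒ b b a S a b b ⇒ b b a a b b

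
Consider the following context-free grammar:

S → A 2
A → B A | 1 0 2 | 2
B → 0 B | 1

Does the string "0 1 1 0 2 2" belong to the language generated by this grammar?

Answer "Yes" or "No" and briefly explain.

Yes - a valid derivation exists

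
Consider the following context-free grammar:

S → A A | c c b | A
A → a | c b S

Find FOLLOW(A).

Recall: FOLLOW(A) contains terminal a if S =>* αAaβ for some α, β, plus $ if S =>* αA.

We compute FOLLOW(A) using the standard algorithm.
FOLLOW(S) starts with {$}.
FIRST(A) = {a, c}
FIRST(S) = {a, c}
FOLLOW(A) = {$, a, c}
FOLLOW(S) = {$, a, c}
Therefore, FOLLOW(A) = {$, a, c}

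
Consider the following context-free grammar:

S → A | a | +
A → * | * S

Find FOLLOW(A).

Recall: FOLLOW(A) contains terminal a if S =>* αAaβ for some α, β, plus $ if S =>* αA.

We compute FOLLOW(A) using the standard algorithm.
FOLLOW(S) starts with {$}.
FIRST(A) = {*}
FIRST(S) = {*, +, a}
FOLLOW(A) = {$}
FOLLOW(S) = {$}
Therefore, FOLLOW(A) = {$}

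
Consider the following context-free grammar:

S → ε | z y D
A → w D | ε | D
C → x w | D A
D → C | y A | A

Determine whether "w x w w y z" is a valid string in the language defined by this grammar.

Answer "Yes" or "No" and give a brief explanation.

No - no valid derivation exists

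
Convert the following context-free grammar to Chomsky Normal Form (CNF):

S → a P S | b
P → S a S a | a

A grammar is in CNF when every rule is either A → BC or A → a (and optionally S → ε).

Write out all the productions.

TA → a; S → b; P → a; S → TA X0; X0 → P S; P → S X1; X1 → TA X2; X2 → S TA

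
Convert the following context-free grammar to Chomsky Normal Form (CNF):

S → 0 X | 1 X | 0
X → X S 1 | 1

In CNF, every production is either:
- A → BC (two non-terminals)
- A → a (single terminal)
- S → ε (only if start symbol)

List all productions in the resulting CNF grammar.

T0 → 0; T1 → 1; S → 0; X → 1; S → T0 X; S → T1 X; X → X X0; X0 → S T1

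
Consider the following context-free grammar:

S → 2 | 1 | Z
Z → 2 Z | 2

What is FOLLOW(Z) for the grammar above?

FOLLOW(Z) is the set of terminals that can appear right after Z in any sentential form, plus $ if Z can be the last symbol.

We compute FOLLOW(Z) using the standard algorithm.
FOLLOW(S) starts with {$}.
FIRST(S) = {1, 2}
FIRST(Z) = {2}
FOLLOW(S) = {$}
FOLLOW(Z) = {$}
Therefore, FOLLOW(Z) = {$}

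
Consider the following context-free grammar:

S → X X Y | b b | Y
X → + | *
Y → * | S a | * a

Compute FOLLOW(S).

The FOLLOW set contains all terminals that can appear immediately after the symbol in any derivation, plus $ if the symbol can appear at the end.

We compute FOLLOW(S) using the standard algorithm.
FOLLOW(S) starts with {$}.
FIRST(S) = {*, +, b}
FIRST(X) = {*, +}
FIRST(Y) = {*, +, b}
FOLLOW(S) = {$, a}
FOLLOW(X) = {*, +, b}
FOLLOW(Y) = {$, a}
Therefore, FOLLOW(S) = {$, a}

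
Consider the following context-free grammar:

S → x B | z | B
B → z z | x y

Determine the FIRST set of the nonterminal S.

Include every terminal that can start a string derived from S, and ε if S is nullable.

We compute FIRST(S) using the standard algorithm.
FIRST(B) = {x, z}
FIRST(S) = {x, z}
Therefore, FIRST(S) = {x, z}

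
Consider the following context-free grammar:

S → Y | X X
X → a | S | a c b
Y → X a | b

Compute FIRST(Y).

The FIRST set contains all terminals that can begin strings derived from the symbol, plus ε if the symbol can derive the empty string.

We compute FIRST(Y) using the standard algorithm.
FIRST(S) = {a, b}
FIRST(X) = {a, b}
FIRST(Y) = {a, b}
Therefore, FIRST(Y) = {a, b}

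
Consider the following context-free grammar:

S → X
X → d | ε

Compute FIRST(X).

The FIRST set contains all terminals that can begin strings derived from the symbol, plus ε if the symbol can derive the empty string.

We compute FIRST(X) using the standard algorithm.
FIRST(S) = {d, ε}
FIRST(X) = {d, ε}
Therefore, FIRST(X) = {d, ε}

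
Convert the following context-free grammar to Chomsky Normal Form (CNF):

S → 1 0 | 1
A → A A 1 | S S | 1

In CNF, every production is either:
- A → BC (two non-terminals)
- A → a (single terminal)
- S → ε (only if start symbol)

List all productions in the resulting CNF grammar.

T1 → 1; T0 → 0; S → 1; A → 1; S → T1 T0; A → A X0; X0 → A T1; A → S S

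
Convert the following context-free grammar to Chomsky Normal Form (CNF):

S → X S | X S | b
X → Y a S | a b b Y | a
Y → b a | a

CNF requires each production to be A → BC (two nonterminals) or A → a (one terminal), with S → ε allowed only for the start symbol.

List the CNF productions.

S → b; TA → a; TB → b; X → a; Y → a; S → X S; S → X S; X → Y X0; X0 → TA S; X → TA X1; X1 → TB X2; X2 → TB Y; Y → TB TA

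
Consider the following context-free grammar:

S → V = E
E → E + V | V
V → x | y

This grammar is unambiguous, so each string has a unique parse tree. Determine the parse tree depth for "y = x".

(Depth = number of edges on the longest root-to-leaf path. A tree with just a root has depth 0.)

3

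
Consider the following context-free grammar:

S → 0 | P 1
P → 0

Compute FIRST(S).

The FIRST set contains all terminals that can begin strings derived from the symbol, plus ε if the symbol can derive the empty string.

We compute FIRST(S) using the standard algorithm.
FIRST(P) = {0}
FIRST(S) = {0}
Therefore, FIRST(S) = {0}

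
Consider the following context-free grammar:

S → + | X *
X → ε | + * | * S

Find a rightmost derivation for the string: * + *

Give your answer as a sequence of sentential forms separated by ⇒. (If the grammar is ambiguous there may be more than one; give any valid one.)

S ⇒ X * ⇒ * S * ⇒ * + *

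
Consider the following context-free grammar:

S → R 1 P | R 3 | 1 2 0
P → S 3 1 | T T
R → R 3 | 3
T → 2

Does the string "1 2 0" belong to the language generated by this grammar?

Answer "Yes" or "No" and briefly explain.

Yes - a valid derivation exists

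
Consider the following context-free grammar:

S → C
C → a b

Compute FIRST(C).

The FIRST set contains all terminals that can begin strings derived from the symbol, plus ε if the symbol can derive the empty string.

We compute FIRST(C) using the standard algorithm.
FIRST(C) = {a}
FIRST(S) = {a}
Therefore, FIRST(C) = {a}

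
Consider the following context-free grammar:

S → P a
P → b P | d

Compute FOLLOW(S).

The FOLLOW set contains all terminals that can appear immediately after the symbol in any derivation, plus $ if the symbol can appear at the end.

We compute FOLLOW(S) using the standard algorithm.
FOLLOW(S) starts with {$}.
FIRST(P) = {b, d}
FIRST(S) = {b, d}
FOLLOW(P) = {a}
FOLLOW(S) = {$}
Therefore, FOLLOW(S) = {$}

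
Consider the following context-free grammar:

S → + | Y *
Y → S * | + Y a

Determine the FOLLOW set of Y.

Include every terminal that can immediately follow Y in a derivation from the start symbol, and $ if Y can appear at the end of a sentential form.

We compute FOLLOW(Y) using the standard algorithm.
FOLLOW(S) starts with {$}.
FIRST(S) = {+}
FIRST(Y) = {+}
FOLLOW(S) = {$, *}
FOLLOW(Y) = {*, a}
Therefore, FOLLOW(Y) = {*, a}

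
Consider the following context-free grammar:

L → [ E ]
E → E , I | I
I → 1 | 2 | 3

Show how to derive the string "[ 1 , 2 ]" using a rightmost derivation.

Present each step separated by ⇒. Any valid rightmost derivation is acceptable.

L ⇒ [ E ] ⇒ [ E , I ] ⇒ [ E , 2 ] ⇒ [ I , 2 ] ⇒ [ 1 , 2 ]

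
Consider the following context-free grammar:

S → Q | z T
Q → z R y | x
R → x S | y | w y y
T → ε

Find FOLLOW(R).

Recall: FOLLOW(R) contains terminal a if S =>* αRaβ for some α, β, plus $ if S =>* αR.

We compute FOLLOW(R) using the standard algorithm.
FOLLOW(S) starts with {$}.
FIRST(Q) = {x, z}
FIRST(R) = {w, x, y}
FIRST(S) = {x, z}
FIRST(T) = {ε}
FOLLOW(Q) = {$, y}
FOLLOW(R) = {y}
FOLLOW(S) = {$, y}
FOLLOW(T) = {$, y}
Therefore, FOLLOW(R) = {y}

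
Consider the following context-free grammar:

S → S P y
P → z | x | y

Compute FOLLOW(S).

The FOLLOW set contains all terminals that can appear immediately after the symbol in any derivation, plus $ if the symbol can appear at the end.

We compute FOLLOW(S) using the standard algorithm.
FOLLOW(S) starts with {$}.
FIRST(P) = {x, y, z}
FIRST(S) = {}
FOLLOW(P) = {y}
FOLLOW(S) = {$, x, y, z}
Therefore, FOLLOW(S) = {$, x, y, z}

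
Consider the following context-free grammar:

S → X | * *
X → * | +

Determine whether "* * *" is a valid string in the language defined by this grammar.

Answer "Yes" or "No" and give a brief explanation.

No - no valid derivation exists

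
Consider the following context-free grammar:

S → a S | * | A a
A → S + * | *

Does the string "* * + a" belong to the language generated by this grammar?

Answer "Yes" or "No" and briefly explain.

No - no valid derivation exists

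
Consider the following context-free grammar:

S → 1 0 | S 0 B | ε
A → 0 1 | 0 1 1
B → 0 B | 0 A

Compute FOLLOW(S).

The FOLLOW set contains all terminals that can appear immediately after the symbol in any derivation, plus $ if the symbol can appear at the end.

We compute FOLLOW(S) using the standard algorithm.
FOLLOW(S) starts with {$}.
FIRST(A) = {0}
FIRST(B) = {0}
FIRST(S) = {0, 1, ε}
FOLLOW(A) = {$, 0}
FOLLOW(B) = {$, 0}
FOLLOW(S) = {$, 0}
Therefore, FOLLOW(S) = {$, 0}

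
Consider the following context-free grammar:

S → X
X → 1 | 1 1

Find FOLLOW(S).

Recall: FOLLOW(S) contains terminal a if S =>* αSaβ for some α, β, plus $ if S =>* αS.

We compute FOLLOW(S) using the standard algorithm.
FOLLOW(S) starts with {$}.
FIRST(S) = {1}
FIRST(X) = {1}
FOLLOW(S) = {$}
FOLLOW(X) = {$}
Therefore, FOLLOW(S) = {$}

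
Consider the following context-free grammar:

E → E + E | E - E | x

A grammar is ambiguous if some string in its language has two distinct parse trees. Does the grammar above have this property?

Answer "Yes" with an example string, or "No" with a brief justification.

Yes - the string 'x + x + x - x' has two distinct parse trees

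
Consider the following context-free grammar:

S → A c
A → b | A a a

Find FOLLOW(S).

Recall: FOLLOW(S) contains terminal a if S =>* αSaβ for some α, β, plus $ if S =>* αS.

We compute FOLLOW(S) using the standard algorithm.
FOLLOW(S) starts with {$}.
FIRST(A) = {b}
FIRST(S) = {b}
FOLLOW(A) = {a, c}
FOLLOW(S) = {$}
Therefore, FOLLOW(S) = {$}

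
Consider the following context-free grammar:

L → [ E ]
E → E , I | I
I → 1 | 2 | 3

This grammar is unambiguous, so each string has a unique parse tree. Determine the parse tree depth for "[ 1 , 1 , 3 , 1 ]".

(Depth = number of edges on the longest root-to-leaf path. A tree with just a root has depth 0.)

6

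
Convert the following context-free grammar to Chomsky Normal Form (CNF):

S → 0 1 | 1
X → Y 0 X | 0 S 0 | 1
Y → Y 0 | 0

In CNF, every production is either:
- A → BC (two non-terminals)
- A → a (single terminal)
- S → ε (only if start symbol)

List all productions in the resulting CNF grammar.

T0 → 0; T1 → 1; S → 1; X → 1; Y → 0; S → T0 T1; X → Y X0; X0 → T0 X; X → T0 X1; X1 → S T0; Y → Y T0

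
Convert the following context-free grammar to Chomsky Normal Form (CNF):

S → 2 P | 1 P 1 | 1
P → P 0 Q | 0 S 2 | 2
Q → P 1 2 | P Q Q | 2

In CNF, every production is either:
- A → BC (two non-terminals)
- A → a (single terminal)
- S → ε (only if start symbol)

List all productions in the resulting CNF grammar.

T2 → 2; T1 → 1; S → 1; T0 → 0; P → 2; Q → 2; S → T2 P; S → T1 X0; X0 → P T1; P → P X1; X1 → T0 Q; P → T0 X2; X2 → S T2; Q → P X3; X3 → T1 T2; Q → P X4; X4 → Q Q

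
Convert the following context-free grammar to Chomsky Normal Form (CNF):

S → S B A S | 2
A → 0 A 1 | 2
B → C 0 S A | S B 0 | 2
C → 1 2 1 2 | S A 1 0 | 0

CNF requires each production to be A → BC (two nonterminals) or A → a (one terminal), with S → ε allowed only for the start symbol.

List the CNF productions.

S → 2; T0 → 0; T1 → 1; A → 2; B → 2; T2 → 2; C → 0; S → S X0; X0 → B X1; X1 → A S; A → T0 X2; X2 → A T1; B → C X3; X3 → T0 X4; X4 → S A; B → S X5; X5 → B T0; C → T1 X6; X6 → T2 X7; X7 → T1 T2; C → S X8; X8 → A X9; X9 → T1 T0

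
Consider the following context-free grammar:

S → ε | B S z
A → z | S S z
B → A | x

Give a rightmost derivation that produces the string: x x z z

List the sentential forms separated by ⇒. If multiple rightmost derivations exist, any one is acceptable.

S ⇒ B S z ⇒ B B S z z ⇒ B B z z ⇒ B x z z ⇒ x x z z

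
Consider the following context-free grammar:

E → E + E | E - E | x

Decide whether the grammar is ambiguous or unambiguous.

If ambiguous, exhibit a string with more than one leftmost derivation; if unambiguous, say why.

Ambiguous - the string 'x + x - x + x - x' has two distinct leftmost derivations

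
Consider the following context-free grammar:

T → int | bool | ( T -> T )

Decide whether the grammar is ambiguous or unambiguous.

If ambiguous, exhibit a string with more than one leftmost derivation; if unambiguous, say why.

Unambiguous - every string in the language has a unique leftmost derivation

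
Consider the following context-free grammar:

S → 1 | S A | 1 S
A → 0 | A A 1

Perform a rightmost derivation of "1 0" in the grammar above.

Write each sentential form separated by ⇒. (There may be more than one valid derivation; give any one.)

S ⇒ S A ⇒ S 0 ⇒ 1 0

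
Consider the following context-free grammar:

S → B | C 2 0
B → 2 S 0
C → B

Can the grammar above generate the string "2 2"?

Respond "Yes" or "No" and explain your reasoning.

No - no valid derivation exists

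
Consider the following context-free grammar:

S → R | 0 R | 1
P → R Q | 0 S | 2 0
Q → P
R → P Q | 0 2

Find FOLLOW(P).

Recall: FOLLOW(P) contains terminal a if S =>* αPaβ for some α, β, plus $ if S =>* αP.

We compute FOLLOW(P) using the standard algorithm.
FOLLOW(S) starts with {$}.
FIRST(P) = {0, 2}
FIRST(Q) = {0, 2}
FIRST(R) = {0, 2}
FIRST(S) = {0, 1, 2}
FOLLOW(P) = {$, 0, 2}
FOLLOW(Q) = {$, 0, 2}
FOLLOW(R) = {$, 0, 2}
FOLLOW(S) = {$, 0, 2}
Therefore, FOLLOW(P) = {$, 0, 2}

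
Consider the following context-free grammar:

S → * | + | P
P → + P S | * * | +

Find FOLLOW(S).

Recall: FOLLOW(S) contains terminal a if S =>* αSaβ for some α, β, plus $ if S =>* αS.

We compute FOLLOW(S) using the standard algorithm.
FOLLOW(S) starts with {$}.
FIRST(P) = {*, +}
FIRST(S) = {*, +}
FOLLOW(P) = {$, *, +}
FOLLOW(S) = {$, *, +}
Therefore, FOLLOW(S) = {$, *, +}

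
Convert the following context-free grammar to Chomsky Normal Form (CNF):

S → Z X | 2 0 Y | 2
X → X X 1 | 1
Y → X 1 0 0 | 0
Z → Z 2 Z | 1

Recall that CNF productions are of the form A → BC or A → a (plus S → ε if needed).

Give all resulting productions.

T2 → 2; T0 → 0; S → 2; T1 → 1; X → 1; Y → 0; Z → 1; S → Z X; S → T2 X0; X0 → T0 Y; X → X X1; X1 → X T1; Y → X X2; X2 → T1 X3; X3 → T0 T0; Z → Z X4; X4 → T2 Z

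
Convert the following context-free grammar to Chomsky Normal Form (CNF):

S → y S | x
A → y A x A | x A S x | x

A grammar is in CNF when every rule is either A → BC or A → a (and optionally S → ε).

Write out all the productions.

TY → y; S → x; TX → x; A → x; S → TY S; A → TY X0; X0 → A X1; X1 → TX A; A → TX X2; X2 → A X3; X3 → S TX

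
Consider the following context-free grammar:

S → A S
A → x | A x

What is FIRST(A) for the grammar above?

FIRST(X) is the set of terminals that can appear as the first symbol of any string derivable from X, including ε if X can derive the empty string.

We compute FIRST(A) using the standard algorithm.
FIRST(A) = {x}
FIRST(S) = {x}
Therefore, FIRST(A) = {x}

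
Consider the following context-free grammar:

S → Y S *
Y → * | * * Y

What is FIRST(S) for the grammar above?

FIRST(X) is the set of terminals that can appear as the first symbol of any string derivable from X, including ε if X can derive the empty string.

We compute FIRST(S) using the standard algorithm.
FIRST(S) = {*}
FIRST(Y) = {*}
Therefore, FIRST(S) = {*}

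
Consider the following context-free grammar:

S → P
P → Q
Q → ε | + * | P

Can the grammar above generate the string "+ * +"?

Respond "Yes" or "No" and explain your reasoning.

No - no valid derivation exists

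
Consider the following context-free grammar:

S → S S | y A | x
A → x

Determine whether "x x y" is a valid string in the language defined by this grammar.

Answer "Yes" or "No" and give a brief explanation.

No - no valid derivation exists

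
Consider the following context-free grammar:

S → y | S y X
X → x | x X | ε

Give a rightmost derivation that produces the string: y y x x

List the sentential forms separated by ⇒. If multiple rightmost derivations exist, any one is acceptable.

S ⇒ S y X ⇒ S y x X ⇒ S y x x ⇒ y y x x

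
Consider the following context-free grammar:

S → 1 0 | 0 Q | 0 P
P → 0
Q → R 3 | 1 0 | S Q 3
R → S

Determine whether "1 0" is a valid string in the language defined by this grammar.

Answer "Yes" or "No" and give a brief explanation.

Yes - a valid derivation exists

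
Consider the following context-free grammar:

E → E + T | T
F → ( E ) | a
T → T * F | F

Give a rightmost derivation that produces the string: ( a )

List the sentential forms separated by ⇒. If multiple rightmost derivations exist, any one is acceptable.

E ⇒ T ⇒ F ⇒ ( E ) ⇒ ( T ) ⇒ ( F ) ⇒ ( a )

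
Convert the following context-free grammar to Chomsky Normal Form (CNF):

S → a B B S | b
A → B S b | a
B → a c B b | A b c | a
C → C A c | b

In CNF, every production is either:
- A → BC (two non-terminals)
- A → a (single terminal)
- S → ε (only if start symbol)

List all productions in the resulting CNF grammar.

TA → a; S → b; TB → b; A → a; TC → c; B → a; C → b; S → TA X0; X0 → B X1; X1 → B S; A → B X2; X2 → S TB; B → TA X3; X3 → TC X4; X4 → B TB; B → A X5; X5 → TB TC; C → C X6; X6 → A TC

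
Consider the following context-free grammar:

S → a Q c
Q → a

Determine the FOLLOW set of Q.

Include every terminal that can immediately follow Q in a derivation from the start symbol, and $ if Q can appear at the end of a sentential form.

We compute FOLLOW(Q) using the standard algorithm.
FOLLOW(S) starts with {$}.
FIRST(Q) = {a}
FIRST(S) = {a}
FOLLOW(Q) = {c}
FOLLOW(S) = {$}
Therefore, FOLLOW(Q) = {c}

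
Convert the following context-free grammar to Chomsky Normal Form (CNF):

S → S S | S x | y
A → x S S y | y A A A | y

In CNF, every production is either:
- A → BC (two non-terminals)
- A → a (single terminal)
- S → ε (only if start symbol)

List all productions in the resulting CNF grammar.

TX → x; S → y; TY → y; A → y; S → S S; S → S TX; A → TX X0; X0 → S X1; X1 → S TY; A → TY X2; X2 → A X3; X3 → A A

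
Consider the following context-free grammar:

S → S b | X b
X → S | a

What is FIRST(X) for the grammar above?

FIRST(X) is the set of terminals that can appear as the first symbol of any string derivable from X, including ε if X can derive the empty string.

We compute FIRST(X) using the standard algorithm.
FIRST(S) = {a}
FIRST(X) = {a}
Therefore, FIRST(X) = {a}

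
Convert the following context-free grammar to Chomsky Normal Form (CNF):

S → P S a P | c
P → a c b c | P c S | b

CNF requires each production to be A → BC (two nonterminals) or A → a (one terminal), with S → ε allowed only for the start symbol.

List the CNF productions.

TA → a; S → c; TC → c; TB → b; P → b; S → P X0; X0 → S X1; X1 → TA P; P → TA X2; X2 → TC X3; X3 → TB TC; P → P X4; X4 → TC S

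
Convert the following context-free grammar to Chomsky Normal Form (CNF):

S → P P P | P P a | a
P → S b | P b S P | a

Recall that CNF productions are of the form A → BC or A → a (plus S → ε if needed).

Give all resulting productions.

TA → a; S → a; TB → b; P → a; S → P X0; X0 → P P; S → P X1; X1 → P TA; P → S TB; P → P X2; X2 → TB X3; X3 → S P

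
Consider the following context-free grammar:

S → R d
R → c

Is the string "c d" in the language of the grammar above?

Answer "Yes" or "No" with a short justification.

Yes - a valid derivation exists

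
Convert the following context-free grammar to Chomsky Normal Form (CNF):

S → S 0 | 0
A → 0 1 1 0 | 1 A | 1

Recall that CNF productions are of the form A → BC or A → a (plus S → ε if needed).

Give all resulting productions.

T0 → 0; S → 0; T1 → 1; A → 1; S → S T0; A → T0 X0; X0 → T1 X1; X1 → T1 T0; A → T1 A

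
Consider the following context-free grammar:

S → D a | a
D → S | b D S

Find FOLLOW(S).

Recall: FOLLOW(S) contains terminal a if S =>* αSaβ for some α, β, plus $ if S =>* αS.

We compute FOLLOW(S) using the standard algorithm.
FOLLOW(S) starts with {$}.
FIRST(D) = {a, b}
FIRST(S) = {a, b}
FOLLOW(D) = {a, b}
FOLLOW(S) = {$, a, b}
Therefore, FOLLOW(S) = {$, a, b}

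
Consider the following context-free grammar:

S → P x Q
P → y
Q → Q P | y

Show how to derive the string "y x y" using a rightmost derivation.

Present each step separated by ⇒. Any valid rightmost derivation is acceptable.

S ⇒ P x Q ⇒ P x y ⇒ y x y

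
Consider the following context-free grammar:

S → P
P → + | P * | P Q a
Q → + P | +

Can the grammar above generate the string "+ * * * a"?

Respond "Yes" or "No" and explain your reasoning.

No - no valid derivation exists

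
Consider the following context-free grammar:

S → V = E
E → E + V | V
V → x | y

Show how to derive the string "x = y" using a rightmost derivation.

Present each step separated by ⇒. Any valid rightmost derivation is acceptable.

S ⇒ V = E ⇒ V = V ⇒ V = y ⇒ x = y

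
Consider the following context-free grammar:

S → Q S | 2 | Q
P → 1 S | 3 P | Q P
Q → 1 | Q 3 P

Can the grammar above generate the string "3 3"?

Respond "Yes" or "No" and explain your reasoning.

No - no valid derivation exists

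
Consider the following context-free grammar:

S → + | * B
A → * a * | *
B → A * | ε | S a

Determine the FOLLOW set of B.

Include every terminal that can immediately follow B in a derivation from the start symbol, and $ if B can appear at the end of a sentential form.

We compute FOLLOW(B) using the standard algorithm.
FOLLOW(S) starts with {$}.
FIRST(A) = {*}
FIRST(B) = {*, +, ε}
FIRST(S) = {*, +}
FOLLOW(A) = {*}
FOLLOW(B) = {$, a}
FOLLOW(S) = {$, a}
Therefore, FOLLOW(B) = {$, a}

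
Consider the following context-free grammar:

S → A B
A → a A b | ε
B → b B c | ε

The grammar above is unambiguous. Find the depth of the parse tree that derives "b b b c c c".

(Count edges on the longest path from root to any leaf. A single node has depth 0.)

5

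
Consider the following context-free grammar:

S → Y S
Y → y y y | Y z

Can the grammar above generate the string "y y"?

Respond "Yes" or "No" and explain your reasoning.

No - no valid derivation exists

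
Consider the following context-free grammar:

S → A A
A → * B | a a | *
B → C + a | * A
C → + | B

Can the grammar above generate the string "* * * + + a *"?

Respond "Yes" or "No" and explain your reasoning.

Yes - a valid derivation exists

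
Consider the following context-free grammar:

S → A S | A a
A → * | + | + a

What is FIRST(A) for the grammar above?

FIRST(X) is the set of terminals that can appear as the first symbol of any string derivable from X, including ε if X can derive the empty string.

We compute FIRST(A) using the standard algorithm.
FIRST(A) = {*, +}
FIRST(S) = {*, +}
Therefore, FIRST(A) = {*, +}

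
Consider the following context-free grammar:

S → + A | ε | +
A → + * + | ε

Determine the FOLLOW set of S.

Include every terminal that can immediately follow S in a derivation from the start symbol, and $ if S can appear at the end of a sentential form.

We compute FOLLOW(S) using the standard algorithm.
FOLLOW(S) starts with {$}.
FIRST(A) = {+, ε}
FIRST(S) = {+, ε}
FOLLOW(A) = {$}
FOLLOW(S) = {$}
Therefore, FOLLOW(S) = {$}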